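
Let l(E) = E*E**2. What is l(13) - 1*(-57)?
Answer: 2254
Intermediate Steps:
l(E) = E**3
l(13) - 1*(-57) = 13**3 - 1*(-57) = 2197 + 57 = 2254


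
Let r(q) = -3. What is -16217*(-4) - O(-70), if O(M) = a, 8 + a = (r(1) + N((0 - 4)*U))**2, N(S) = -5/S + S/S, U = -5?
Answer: 1037935/16 ≈ 64871.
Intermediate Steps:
N(S) = 1 - 5/S (N(S) = -5/S + 1 = 1 - 5/S)
a = -47/16 (a = -8 + (-3 + (-5 + (0 - 4)*(-5))/(((0 - 4)*(-5))))**2 = -8 + (-3 + (-5 - 4*(-5))/((-4*(-5))))**2 = -8 + (-3 + (-5 + 20)/20)**2 = -8 + (-3 + (1/20)*15)**2 = -8 + (-3 + 3/4)**2 = -8 + (-9/4)**2 = -8 + 81/16 = -47/16 ≈ -2.9375)
O(M) = -47/16
-16217*(-4) - O(-70) = -16217*(-4) - 1*(-47/16) = 64868 + 47/16 = 1037935/16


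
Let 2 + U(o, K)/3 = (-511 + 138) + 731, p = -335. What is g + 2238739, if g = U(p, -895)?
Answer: 2239807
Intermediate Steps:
U(o, K) = 1068 (U(o, K) = -6 + 3*((-511 + 138) + 731) = -6 + 3*(-373 + 731) = -6 + 3*358 = -6 + 1074 = 1068)
g = 1068
g + 2238739 = 1068 + 2238739 = 2239807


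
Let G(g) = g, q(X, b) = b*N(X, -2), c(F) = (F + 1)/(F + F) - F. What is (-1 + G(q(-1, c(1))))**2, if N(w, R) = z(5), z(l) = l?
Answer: 1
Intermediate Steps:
N(w, R) = 5
c(F) = -F + (1 + F)/(2*F) (c(F) = (1 + F)/((2*F)) - F = (1 + F)*(1/(2*F)) - F = (1 + F)/(2*F) - F = -F + (1 + F)/(2*F))
q(X, b) = 5*b (q(X, b) = b*5 = 5*b)
(-1 + G(q(-1, c(1))))**2 = (-1 + 5*(1/2 + (1/2)/1 - 1*1))**2 = (-1 + 5*(1/2 + (1/2)*1 - 1))**2 = (-1 + 5*(1/2 + 1/2 - 1))**2 = (-1 + 5*0)**2 = (-1 + 0)**2 = (-1)**2 = 1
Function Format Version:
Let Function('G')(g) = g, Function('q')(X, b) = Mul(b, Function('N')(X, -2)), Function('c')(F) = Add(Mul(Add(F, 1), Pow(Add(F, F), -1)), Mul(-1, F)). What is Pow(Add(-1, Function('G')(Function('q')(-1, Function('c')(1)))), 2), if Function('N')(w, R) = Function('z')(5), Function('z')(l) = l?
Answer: 1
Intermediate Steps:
Function('N')(w, R) = 5
Function('c')(F) = Add(Mul(-1, F), Mul(Rational(1, 2), Pow(F, -1), Add(1, F))) (Function('c')(F) = Add(Mul(Add(1, F), Pow(Mul(2, F), -1)), Mul(-1, F)) = Add(Mul(Add(1, F), Mul(Rational(1, 2), Pow(F, -1))), Mul(-1, F)) = Add(Mul(Rational(1, 2), Pow(F, -1), Add(1, F)), Mul(-1, F)) = Add(Mul(-1, F), Mul(Rational(1, 2), Pow(F, -1), Add(1, F))))
Function('q')(X, b) = Mul(5, b) (Function('q')(X, b) = Mul(b, 5) = Mul(5, b))
Pow(Add(-1, Function('G')(Function('q')(-1, Function('c')(1)))), 2) = Pow(Add(-1, Mul(5, Add(Rational(1, 2), Mul(Rational(1, 2), Pow(1, -1)), Mul(-1, 1)))), 2) = Pow(Add(-1, Mul(5, Add(Rational(1, 2), Mul(Rational(1, 2), 1), -1))), 2) = Pow(Add(-1, Mul(5, Add(Rational(1, 2), Rational(1, 2), -1))), 2) = Pow(Add(-1, Mul(5, 0)), 2) = Pow(Add(-1, 0), 2) = Pow(-1, 2) = 1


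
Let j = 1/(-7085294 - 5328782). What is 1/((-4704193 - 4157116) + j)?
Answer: -12414076/110004963385485 ≈ -1.1285e-7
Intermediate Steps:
j = -1/12414076 (j = 1/(-12414076) = -1/12414076 ≈ -8.0554e-8)
1/((-4704193 - 4157116) + j) = 1/((-4704193 - 4157116) - 1/12414076) = 1/(-8861309 - 1/12414076) = 1/(-110004963385485/12414076) = -12414076/110004963385485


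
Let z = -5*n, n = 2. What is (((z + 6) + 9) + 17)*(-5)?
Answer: -110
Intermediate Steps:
z = -10 (z = -5*2 = -10)
(((z + 6) + 9) + 17)*(-5) = (((-10 + 6) + 9) + 17)*(-5) = ((-4 + 9) + 17)*(-5) = (5 + 17)*(-5) = 22*(-5) = -110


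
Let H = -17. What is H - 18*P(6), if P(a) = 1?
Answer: -35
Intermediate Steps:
H - 18*P(6) = -17 - 18*1 = -17 - 18 = -35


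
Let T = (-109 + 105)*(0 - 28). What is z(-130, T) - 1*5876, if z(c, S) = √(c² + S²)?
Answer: -5876 + 2*√7361 ≈ -5704.4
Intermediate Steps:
T = 112 (T = -4*(-28) = 112)
z(c, S) = √(S² + c²)
z(-130, T) - 1*5876 = √(112² + (-130)²) - 1*5876 = √(12544 + 16900) - 5876 = √29444 - 5876 = 2*√7361 - 5876 = -5876 + 2*√7361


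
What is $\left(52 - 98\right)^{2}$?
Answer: $2116$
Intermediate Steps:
$\left(52 - 98\right)^{2} = \left(-46\right)^{2} = 2116$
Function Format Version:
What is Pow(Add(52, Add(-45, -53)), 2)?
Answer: 2116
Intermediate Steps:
Pow(Add(52, Add(-45, -53)), 2) = Pow(Add(52, -98), 2) = Pow(-46, 2) = 2116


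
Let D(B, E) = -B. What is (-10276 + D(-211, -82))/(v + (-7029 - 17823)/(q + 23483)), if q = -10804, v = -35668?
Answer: 127614135/452259424 ≈ 0.28217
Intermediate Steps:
(-10276 + D(-211, -82))/(v + (-7029 - 17823)/(q + 23483)) = (-10276 - 1*(-211))/(-35668 + (-7029 - 17823)/(-10804 + 23483)) = (-10276 + 211)/(-35668 - 24852/12679) = -10065/(-35668 - 24852*1/12679) = -10065/(-35668 - 24852/12679) = -10065/(-452259424/12679) = -10065*(-12679/452259424) = 127614135/452259424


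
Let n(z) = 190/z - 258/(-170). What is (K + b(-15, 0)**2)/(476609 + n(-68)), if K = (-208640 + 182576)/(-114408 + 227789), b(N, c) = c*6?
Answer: -1476960/3062168083751 ≈ -4.8233e-7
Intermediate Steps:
b(N, c) = 6*c
n(z) = 129/85 + 190/z (n(z) = 190/z - 258*(-1/170) = 190/z + 129/85 = 129/85 + 190/z)
K = -26064/113381 ≈ -0.22988
(K + b(-15, 0)**2)/(476609 + n(-68)) = (-26064/113381 + (6*0)**2)/(476609 + (129/85 + 190/(-68))) = (-26064/113381 + 0**2)/(476609 + (129/85 + 190*(-1/68))) = (-26064/113381 + 0)/(476609 + (129/85 - 95/34)) = -26064/(113381*(476609 - 217/170)) = -26064/(113381*81023313/170) = -26064/113381*170/81023313 = -1476960/3062168083751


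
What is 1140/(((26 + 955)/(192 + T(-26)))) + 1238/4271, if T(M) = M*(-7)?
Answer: 607399346/1396617 ≈ 434.91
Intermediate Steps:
T(M) = -7*M
1140/(((26 + 955)/(192 + T(-26)))) + 1238/4271 = 1140/(((26 + 955)/(192 - 7*(-26)))) + 1238/4271 = 1140/((981/(192 + 182))) + 1238*(1/4271) = 1140/((981/374)) + 1238/4271 = 1140/((981*(1/374))) + 1238/4271 = 1140/(981/374) + 1238/4271 = 1140*(374/981) + 1238/4271 = 142120/327 + 1238/4271 = 607399346/1396617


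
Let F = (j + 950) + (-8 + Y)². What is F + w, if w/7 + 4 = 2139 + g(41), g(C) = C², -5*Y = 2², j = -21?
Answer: 692961/25 ≈ 27718.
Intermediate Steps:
Y = -⅘ (Y = -⅕*2² = -⅕*4 = -⅘ ≈ -0.80000)
F = 25161/25 (F = (-21 + 950) + (-8 - ⅘)² = 929 + (-44/5)² = 929 + 1936/25 = 25161/25 ≈ 1006.4)
w = 26712 (w = -28 + 7*(2139 + 41²) = -28 + 7*(2139 + 1681) = -28 + 7*3820 = -28 + 26740 = 26712)
F + w = 25161/25 + 26712 = 692961/25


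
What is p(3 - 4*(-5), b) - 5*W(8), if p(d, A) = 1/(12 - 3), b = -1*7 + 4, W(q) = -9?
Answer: 406/9 ≈ 45.111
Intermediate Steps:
b = -3 (b = -7 + 4 = -3)
p(d, A) = 1/9
p(3 - 4*(-5), b) - 5*W(8) = 1/9 - 5*(-9) = 1/9 + 45 = 406/9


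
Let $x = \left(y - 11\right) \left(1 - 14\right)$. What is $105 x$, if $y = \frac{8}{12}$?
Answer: $14105$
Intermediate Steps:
$y = \frac{2}{3}$ ($y = 8 \cdot \frac{1}{12} = \frac{2}{3} \approx 0.66667$)
$x = \frac{403}{3}$ ($x = \left(\frac{2}{3} - 11\right) \left(1 - 14\right) = \left(- \frac{31}{3}\right) \left(-13\right) = \frac{403}{3} \approx 134.33$)
$105 x = 105 \cdot \frac{403}{3} = 14105$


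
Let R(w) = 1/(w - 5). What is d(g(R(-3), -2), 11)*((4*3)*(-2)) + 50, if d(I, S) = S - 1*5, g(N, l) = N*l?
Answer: -94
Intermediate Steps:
R(w) = 1/(-5 + w)
d(I, S) = -5 + S (d(I, S) = S - 5 = -5 + S)
d(g(R(-3), -2), 11)*((4*3)*(-2)) + 50 = (-5 + 11)*((4*3)*(-2)) + 50 = 6*(12*(-2)) + 50 = 6*(-24) + 50 = -144 + 50 = -94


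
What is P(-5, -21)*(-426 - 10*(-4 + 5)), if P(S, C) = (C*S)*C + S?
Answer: 963560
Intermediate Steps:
P(S, C) = S + S*C**2 (P(S, C) = S*C**2 + S = S + S*C**2)
P(-5, -21)*(-426 - 10*(-4 + 5)) = (-5*(1 + (-21)**2))*(-426 - 10*(-4 + 5)) = (-5*(1 + 441))*(-426 - 10*1) = (-5*442)*(-426 - 10) = -2210*(-436) = 963560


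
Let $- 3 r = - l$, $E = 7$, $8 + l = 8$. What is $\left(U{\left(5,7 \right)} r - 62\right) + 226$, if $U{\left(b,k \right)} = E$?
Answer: $164$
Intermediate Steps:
$l = 0$ ($l = -8 + 8 = 0$)
$U{\left(b,k \right)} = 7$
$r = 0$ ($r = - \frac{\left(-1\right) 0}{3} = \left(- \frac{1}{3}\right) 0 = 0$)
$\left(U{\left(5,7 \right)} r - 62\right) + 226 = \left(7 \cdot 0 - 62\right) + 226 = \left(0 - 62\right) + 226 = -62 + 226 = 164$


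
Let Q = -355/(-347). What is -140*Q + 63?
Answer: -27839/347 ≈ -80.228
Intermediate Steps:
Q = 355/347 (Q = -355*(-1/347) = 355/347 ≈ 1.0231)
-140*Q + 63 = -140*355/347 + 63 = -49700/347 + 63 = -27839/347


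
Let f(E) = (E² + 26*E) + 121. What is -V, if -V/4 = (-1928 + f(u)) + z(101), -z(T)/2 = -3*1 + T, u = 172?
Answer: 128212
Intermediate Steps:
f(E) = 121 + E² + 26*E
z(T) = 6 - 2*T (z(T) = -2*(-3*1 + T) = -2*(-3 + T) = 6 - 2*T)
V = -128212 (V = -4*((-1928 + (121 + 172² + 26*172)) + (6 - 2*101)) = -4*((-1928 + (121 + 29584 + 4472)) + (6 - 202)) = -4*((-1928 + 34177) - 196) = -4*(32249 - 196) = -4*32053 = -128212)
-V = -1*(-128212) = 128212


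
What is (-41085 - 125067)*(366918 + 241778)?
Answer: -101136057792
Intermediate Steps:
(-41085 - 125067)*(366918 + 241778) = -166152*608696 = -101136057792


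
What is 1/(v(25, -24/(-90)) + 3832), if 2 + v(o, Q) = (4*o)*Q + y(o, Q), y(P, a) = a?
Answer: 15/57854 ≈ 0.00025927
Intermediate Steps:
v(o, Q) = -2 + Q + 4*Q*o (v(o, Q) = -2 + ((4*o)*Q + Q) = -2 + (4*Q*o + Q) = -2 + (Q + 4*Q*o) = -2 + Q + 4*Q*o)
1/(v(25, -24/(-90)) + 3832) = 1/((-2 - 24/(-90) + 4*(-24/(-90))*25) + 3832) = 1/((-2 - 24*(-1/90) + 4*(-24*(-1/90))*25) + 3832) = 1/((-2 + 4/15 + 4*(4/15)*25) + 3832) = 1/((-2 + 4/15 + 80/3) + 3832) = 1/(374/15 + 3832) = 1/(57854/15) = 15/57854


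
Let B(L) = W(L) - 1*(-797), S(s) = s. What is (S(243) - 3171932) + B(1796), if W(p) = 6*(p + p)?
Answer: -3149340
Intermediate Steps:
W(p) = 12*p (W(p) = 6*(2*p) = 12*p)
B(L) = 797 + 12*L (B(L) = 12*L - 1*(-797) = 12*L + 797 = 797 + 12*L)
(S(243) - 3171932) + B(1796) = (243 - 3171932) + (797 + 12*1796) = -3171689 + (797 + 21552) = -3171689 + 22349 = -3149340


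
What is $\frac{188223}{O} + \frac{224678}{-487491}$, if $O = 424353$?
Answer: $- \frac{1195254947}{68956089441} \approx -0.017334$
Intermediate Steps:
$\frac{188223}{O} + \frac{224678}{-487491} = \frac{188223}{424353} + \frac{224678}{-487491} = 188223 \cdot \frac{1}{424353} + 224678 \left(- \frac{1}{487491}\right) = \frac{62741}{141451} - \frac{224678}{487491} = - \frac{1195254947}{68956089441}$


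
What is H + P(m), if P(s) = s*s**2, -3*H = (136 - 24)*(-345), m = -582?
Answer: -197124488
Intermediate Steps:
H = 12880 (H = -(136 - 24)*(-345)/3 = -112*(-345)/3 = -1/3*(-38640) = 12880)
P(s) = s**3
H + P(m) = 12880 + (-582)**3 = 12880 - 197137368 = -197124488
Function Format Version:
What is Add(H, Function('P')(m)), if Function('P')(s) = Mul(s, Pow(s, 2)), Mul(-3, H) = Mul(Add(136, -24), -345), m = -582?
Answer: -197124488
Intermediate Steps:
H = 12880 (H = Mul(Rational(-1, 3), Mul(Add(136, -24), -345)) = Mul(Rational(-1, 3), Mul(112, -345)) = Mul(Rational(-1, 3), -38640) = 12880)
Function('P')(s) = Pow(s, 3)
Add(H, Function('P')(m)) = Add(12880, Pow(-582, 3)) = Add(12880, -197137368) = -197124488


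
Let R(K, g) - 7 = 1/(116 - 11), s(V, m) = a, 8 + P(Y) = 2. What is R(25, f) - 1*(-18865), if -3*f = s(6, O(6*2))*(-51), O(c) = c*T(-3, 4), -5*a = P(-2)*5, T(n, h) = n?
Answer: 1981561/105 ≈ 18872.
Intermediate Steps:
P(Y) = -6 (P(Y) = -8 + 2 = -6)
a = 6 (a = -(-6)*5/5 = -1/5*(-30) = 6)
O(c) = -3*c (O(c) = c*(-3) = -3*c)
s(V, m) = 6
f = 102 (f = -2*(-51) = -1/3*(-306) = 102)
R(K, g) = 736/105 (R(K, g) = 7 + 1/(116 - 11) = 7 + 1/105 = 736/105)
R(25, f) - 1*(-18865) = 736/105 - 1*(-18865) = 736/105 + 18865 = 1981561/105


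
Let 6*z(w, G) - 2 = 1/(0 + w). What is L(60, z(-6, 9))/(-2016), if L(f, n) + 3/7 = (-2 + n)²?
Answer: -22159/18289152 ≈ -0.0012116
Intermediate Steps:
z(w, G) = ⅓ + 1/(6*w) (z(w, G) = ⅓ + 1/(6*(0 + w)) = ⅓ + 1/(6*w))
L(f, n) = -3/7 + (-2 + n)²
L(60, z(-6, 9))/(-2016) = (-3/7 + (-2 + (⅙)*(1 + 2*(-6))/(-6))²)/(-2016) = (-3/7 + (-2 + (⅙)*(-⅙)*(1 - 12))²)*(-1/2016) = (-3/7 + (-2 + (⅙)*(-⅙)*(-11))²)*(-1/2016) = (-3/7 + (-2 + 11/36)²)*(-1/2016) = (-3/7 + (-61/36)²)*(-1/2016) = (-3/7 + 3721/1296)*(-1/2016) = (22159/9072)*(-1/2016) = -22159/18289152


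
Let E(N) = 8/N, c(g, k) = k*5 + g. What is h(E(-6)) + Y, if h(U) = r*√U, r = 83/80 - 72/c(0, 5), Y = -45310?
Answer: -45310 - 737*I*√3/600 ≈ -45310.0 - 2.1275*I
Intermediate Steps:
c(g, k) = g + 5*k (c(g, k) = 5*k + g = g + 5*k)
r = -737/400 (r = 83/80 - 72/(0 + 5*5) = 83*(1/80) - 72/(0 + 25) = 83/80 - 72/25 = -737/400 ≈ -1.8425)
h(U) = -737*√U/400
h(E(-6)) + Y = -737*2*√2*(I*√6/6)/400 - 45310 = -737*2*I*√3/3/400 - 45310 = -737*I*√3/600 - 45310 = -45310 - 737*I*√3/600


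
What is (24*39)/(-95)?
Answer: -936/95 ≈ -9.8526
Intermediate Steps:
(24*39)/(-95) = 936*(-1/95) = -936/95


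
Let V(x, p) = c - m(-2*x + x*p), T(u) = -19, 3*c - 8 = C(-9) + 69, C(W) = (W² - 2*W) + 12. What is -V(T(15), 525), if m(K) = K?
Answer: -29999/3 ≈ -9999.7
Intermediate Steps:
C(W) = 12 + W² - 2*W
c = 188/3 (c = 8/3 + ((12 + (-9)² - 2*(-9)) + 69)/3 = 8/3 + ((12 + 81 + 18) + 69)/3 = 8/3 + (111 + 69)/3 = 8/3 + (⅓)*180 = 8/3 + 60 = 188/3 ≈ 62.667)
V(x, p) = 188/3 + 2*x - p*x (V(x, p) = 188/3 - (-2*x + x*p) = 188/3 - (-2*x + p*x) = 188/3 + (2*x - p*x) = 188/3 + 2*x - p*x)
-V(T(15), 525) = -(188/3 - 1*(-19)*(-2 + 525)) = -(188/3 - 1*(-19)*523) = -(188/3 + 9937) = -1*29999/3 = -29999/3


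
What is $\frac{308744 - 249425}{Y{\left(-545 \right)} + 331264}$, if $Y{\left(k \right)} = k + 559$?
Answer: $\frac{19773}{110426} \approx 0.17906$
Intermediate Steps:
$Y{\left(k \right)} = 559 + k$
$\frac{308744 - 249425}{Y{\left(-545 \right)} + 331264} = \frac{308744 - 249425}{\left(559 - 545\right) + 331264} = \frac{59319}{14 + 331264} = \frac{59319}{331278} = 59319 \cdot \frac{1}{331278} = \frac{19773}{110426}$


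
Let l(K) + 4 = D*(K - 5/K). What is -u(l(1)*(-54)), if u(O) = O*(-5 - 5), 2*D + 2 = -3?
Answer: -3240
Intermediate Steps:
D = -5/2 (D = -1 + (½)*(-3) = -1 - 3/2 = -5/2 ≈ -2.5000)
l(K) = -4 - 5*K/2 + 25/(2*K) (l(K) = -4 - 5*(K - 5/K)/2 = -4 + (-5*K/2 + 25/(2*K)) = -4 - 5*K/2 + 25/(2*K))
u(O) = -10*O (u(O) = O*(-10) = -10*O)
-u(l(1)*(-54)) = -(-10)*((½)*(25 - 1*1*(8 + 5*1))/1)*(-54) = -(-10)*((½)*1*(25 - 1*1*(8 + 5)))*(-54) = -(-10)*((½)*1*(25 - 1*1*13))*(-54) = -(-10)*((½)*1*(25 - 13))*(-54) = -(-10)*((½)*1*12)*(-54) = -(-10)*6*(-54) = -(-10)*(-324) = -1*3240 = -3240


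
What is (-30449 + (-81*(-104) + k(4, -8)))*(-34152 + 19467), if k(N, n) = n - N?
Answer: 323613345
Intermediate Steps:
(-30449 + (-81*(-104) + k(4, -8)))*(-34152 + 19467) = (-30449 + (-81*(-104) + (-8 - 1*4)))*(-34152 + 19467) = (-30449 + (8424 + (-8 - 4)))*(-14685) = (-30449 + (8424 - 12))*(-14685) = (-30449 + 8412)*(-14685) = -22037*(-14685) = 323613345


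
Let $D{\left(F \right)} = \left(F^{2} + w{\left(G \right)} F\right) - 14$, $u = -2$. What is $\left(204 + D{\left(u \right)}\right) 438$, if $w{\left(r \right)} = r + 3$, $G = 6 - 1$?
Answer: $77964$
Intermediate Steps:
$G = 5$ ($G = 6 - 1 = 5$)
$w{\left(r \right)} = 3 + r$
$D{\left(F \right)} = -14 + F^{2} + 8 F$ ($D{\left(F \right)} = \left(F^{2} + \left(3 + 5\right) F\right) - 14 = \left(F^{2} + 8 F\right) - 14 = -14 + F^{2} + 8 F$)
$\left(204 + D{\left(u \right)}\right) 438 = \left(204 + \left(-14 + \left(-2\right)^{2} + 8 \left(-2\right)\right)\right) 438 = \left(204 - 26\right) 438 = 178 \cdot 438 = 77964$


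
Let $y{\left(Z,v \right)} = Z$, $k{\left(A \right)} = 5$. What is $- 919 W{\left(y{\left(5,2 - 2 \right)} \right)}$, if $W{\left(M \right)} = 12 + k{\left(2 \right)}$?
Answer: $-15623$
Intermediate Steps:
$W{\left(M \right)} = 17$ ($W{\left(M \right)} = 12 + 5 = 17$)
$- 919 W{\left(y{\left(5,2 - 2 \right)} \right)} = \left(-919\right) 17 = -15623$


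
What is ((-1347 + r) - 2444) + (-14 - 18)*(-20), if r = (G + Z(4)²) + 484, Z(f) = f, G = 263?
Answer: -2388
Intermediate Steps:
r = 763 (r = (263 + 4²) + 484 = (263 + 16) + 484 = 279 + 484 = 763)
((-1347 + r) - 2444) + (-14 - 18)*(-20) = ((-1347 + 763) - 2444) + (-14 - 18)*(-20) = (-584 - 2444) - 32*(-20) = -3028 + 640 = -2388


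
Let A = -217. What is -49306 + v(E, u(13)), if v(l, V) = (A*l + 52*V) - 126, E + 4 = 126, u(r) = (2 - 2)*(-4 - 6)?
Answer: -75906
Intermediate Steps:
u(r) = 0 (u(r) = 0*(-10) = 0)
E = 122 (E = -4 + 126 = 122)
v(l, V) = -126 - 217*l + 52*V (v(l, V) = (-217*l + 52*V) - 126 = -126 - 217*l + 52*V)
-49306 + v(E, u(13)) = -49306 + (-126 - 217*122 + 52*0) = -49306 + (-126 - 26474 + 0) = -49306 - 26600 = -75906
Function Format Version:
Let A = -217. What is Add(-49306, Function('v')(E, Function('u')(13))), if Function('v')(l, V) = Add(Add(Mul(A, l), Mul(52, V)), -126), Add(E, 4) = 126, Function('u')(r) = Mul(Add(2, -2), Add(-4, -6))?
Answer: -75906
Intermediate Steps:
Function('u')(r) = 0 (Function('u')(r) = Mul(0, -10) = 0)
E = 122 (E = Add(-4, 126) = 122)
Function('v')(l, V) = Add(-126, Mul(-217, l), Mul(52, V)) (Function('v')(l, V) = Add(Add(Mul(-217, l), Mul(52, V)), -126) = Add(-126, Mul(-217, l), Mul(52, V)))
Add(-49306, Function('v')(E, Function('u')(13))) = Add(-49306, Add(-126, Mul(-217, 122), Mul(52, 0))) = Add(-49306, Add(-126, -26474, 0)) = Add(-49306, -26600) = -75906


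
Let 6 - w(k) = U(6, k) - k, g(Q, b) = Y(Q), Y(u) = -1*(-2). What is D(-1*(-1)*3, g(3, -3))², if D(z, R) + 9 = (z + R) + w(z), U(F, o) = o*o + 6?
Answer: 100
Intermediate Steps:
Y(u) = 2
U(F, o) = 6 + o² (U(F, o) = o² + 6 = 6 + o²)
g(Q, b) = 2
w(k) = k - k² (w(k) = 6 - ((6 + k²) - k) = 6 - (6 + k² - k) = 6 + (-6 + k - k²) = k - k²)
D(z, R) = -9 + R + z + z*(1 - z) (D(z, R) = -9 + ((z + R) + z*(1 - z)) = -9 + ((R + z) + z*(1 - z)) = -9 + (R + z + z*(1 - z)) = -9 + R + z + z*(1 - z))
D(-1*(-1)*3, g(3, -3))² = (-9 + 2 - (-1*(-1)*3)² + 2*(-1*(-1)*3))² = (-9 + 2 - (1*3)² + 2*(1*3))² = (-9 + 2 - 1*3² + 2*3)² = (-9 + 2 - 1*9 + 6)² = (-9 + 2 - 9 + 6)² = (-10)² = 100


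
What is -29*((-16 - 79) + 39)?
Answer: 1624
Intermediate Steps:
-29*((-16 - 79) + 39) = -29*(-95 + 39) = -29*(-56) = 1624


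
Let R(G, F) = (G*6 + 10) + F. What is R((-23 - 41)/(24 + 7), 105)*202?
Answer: 642562/31 ≈ 20728.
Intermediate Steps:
R(G, F) = 10 + F + 6*G (R(G, F) = (6*G + 10) + F = (10 + 6*G) + F = 10 + F + 6*G)
R((-23 - 41)/(24 + 7), 105)*202 = (10 + 105 + 6*((-23 - 41)/(24 + 7)))*202 = (10 + 105 + 6*(-64/31))*202 = (10 + 105 - 384/31)*202 = (3181/31)*202 = 642562/31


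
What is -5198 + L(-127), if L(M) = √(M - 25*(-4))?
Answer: -5198 + 3*I*√3 ≈ -5198.0 + 5.1962*I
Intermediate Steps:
L(M) = √(100 + M) (L(M) = √(M + 100) = √(100 + M))
-5198 + L(-127) = -5198 + √(100 - 127) = -5198 + √(-27) = -5198 + 3*I*√3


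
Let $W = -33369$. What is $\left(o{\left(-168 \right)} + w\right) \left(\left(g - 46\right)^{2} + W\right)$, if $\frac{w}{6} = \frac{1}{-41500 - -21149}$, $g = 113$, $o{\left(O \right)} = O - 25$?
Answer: $\frac{113433391120}{20351} \approx 5.5738 \cdot 10^{6}$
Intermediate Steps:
$o{\left(O \right)} = -25 + O$
$w = - \frac{6}{20351}$ ($w = \frac{6}{-41500 - -21149} = \frac{6}{-41500 + 21149} = \frac{6}{-20351} = 6 \left(- \frac{1}{20351}\right) = - \frac{6}{20351} \approx -0.00029483$)
$\left(o{\left(-168 \right)} + w\right) \left(\left(g - 46\right)^{2} + W\right) = \left(\left(-25 - 168\right) - \frac{6}{20351}\right) \left(\left(113 - 46\right)^{2} - 33369\right) = \left(-193 - \frac{6}{20351}\right) \left(67^{2} - 33369\right) = - \frac{3927749 \left(4489 - 33369\right)}{20351} = \left(- \frac{3927749}{20351}\right) \left(-28880\right) = \frac{113433391120}{20351}$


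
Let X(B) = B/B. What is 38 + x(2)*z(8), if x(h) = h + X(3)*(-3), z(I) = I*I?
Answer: -26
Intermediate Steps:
z(I) = I**2
X(B) = 1
x(h) = -3 + h (x(h) = h + 1*(-3) = h - 3 = -3 + h)
38 + x(2)*z(8) = 38 + (-3 + 2)*8**2 = 38 - 1*64 = 38 - 64 = -26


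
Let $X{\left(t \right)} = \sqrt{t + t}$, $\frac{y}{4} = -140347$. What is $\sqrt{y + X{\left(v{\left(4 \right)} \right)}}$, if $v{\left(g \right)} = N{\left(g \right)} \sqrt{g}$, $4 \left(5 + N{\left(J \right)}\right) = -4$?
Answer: $\sqrt{-561388 + 2 i \sqrt{6}} \approx 0.003 + 749.26 i$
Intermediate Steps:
$y = -561388$ ($y = 4 \left(-140347\right) = -561388$)
$N{\left(J \right)} = -6$ ($N{\left(J \right)} = -5 + \frac{1}{4} \left(-4\right) = -5 - 1 = -6$)
$v{\left(g \right)} = - 6 \sqrt{g}$
$X{\left(t \right)} = \sqrt{2} \sqrt{t}$ ($X{\left(t \right)} = \sqrt{2 t} = \sqrt{2} \sqrt{t}$)
$\sqrt{y + X{\left(v{\left(4 \right)} \right)}} = \sqrt{-561388 + \sqrt{2} \sqrt{- 6 \sqrt{4}}} = \sqrt{-561388 + \sqrt{2} \sqrt{\left(-6\right) 2}} = \sqrt{-561388 + \sqrt{2} \sqrt{-12}} = \sqrt{-561388 + \sqrt{2} \cdot 2 i \sqrt{3}} = \sqrt{-561388 + 2 i \sqrt{6}}$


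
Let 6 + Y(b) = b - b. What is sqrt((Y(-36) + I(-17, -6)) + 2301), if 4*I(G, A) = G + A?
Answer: sqrt(9157)/2 ≈ 47.846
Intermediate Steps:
I(G, A) = A/4 + G/4 (I(G, A) = (G + A)/4 = (A + G)/4 = A/4 + G/4)
Y(b) = -6 (Y(b) = -6 + (b - b) = -6 + 0 = -6)
sqrt((Y(-36) + I(-17, -6)) + 2301) = sqrt((-6 + ((1/4)*(-6) + (1/4)*(-17))) + 2301) = sqrt((-6 + (-3/2 - 17/4)) + 2301) = sqrt((-6 - 23/4) + 2301) = sqrt(-47/4 + 2301) = sqrt(9157/4) = sqrt(9157)/2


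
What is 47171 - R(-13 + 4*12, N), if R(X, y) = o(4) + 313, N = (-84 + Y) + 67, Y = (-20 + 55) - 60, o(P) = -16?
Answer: 46874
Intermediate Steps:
Y = -25 (Y = 35 - 60 = -25)
N = -42 (N = (-84 - 25) + 67 = -109 + 67 = -42)
R(X, y) = 297 (R(X, y) = -16 + 313 = 297)
47171 - R(-13 + 4*12, N) = 47171 - 1*297 = 47171 - 297 = 46874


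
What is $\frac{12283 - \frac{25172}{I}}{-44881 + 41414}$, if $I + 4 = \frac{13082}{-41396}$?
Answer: $- \frac{1618287295}{309717511} \approx -5.225$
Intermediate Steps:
$I = - \frac{89333}{20698}$ ($I = -4 + \frac{13082}{-41396} = -4 + 13082 \left(- \frac{1}{41396}\right) = -4 - \frac{6541}{20698} = - \frac{89333}{20698} \approx -4.316$)
$\frac{12283 - \frac{25172}{I}}{-44881 + 41414} = \frac{12283 - \frac{25172}{- \frac{89333}{20698}}}{-44881 + 41414} = \frac{12283 - - \frac{521010056}{89333}}{-3467} = \left(12283 + \frac{521010056}{89333}\right) \left(- \frac{1}{3467}\right) = \frac{1618287295}{89333} \left(- \frac{1}{3467}\right) = - \frac{1618287295}{309717511}$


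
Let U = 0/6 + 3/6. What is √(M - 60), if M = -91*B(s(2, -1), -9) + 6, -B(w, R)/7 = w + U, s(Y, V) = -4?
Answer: I*√9134/2 ≈ 47.786*I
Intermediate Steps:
U = ½ (U = 0*(⅙) + 3*(⅙) = 0 + ½ = ½ ≈ 0.50000)
B(w, R) = -7/2 - 7*w (B(w, R) = -7*(w + ½) = -7*(½ + w) = -7/2 - 7*w)
M = -4447/2 (M = -91*(-7/2 - 7*(-4)) + 6 = -91*(-7/2 + 28) + 6 = -91*49/2 + 6 = -4459/2 + 6 = -4447/2 ≈ -2223.5)
√(M - 60) = √(-4447/2 - 60) = √(-4567/2) = I*√9134/2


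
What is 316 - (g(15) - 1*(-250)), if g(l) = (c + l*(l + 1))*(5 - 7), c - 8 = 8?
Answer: 578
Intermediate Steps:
c = 16 (c = 8 + 8 = 16)
g(l) = -32 - 2*l*(1 + l) (g(l) = (16 + l*(l + 1))*(5 - 7) = (16 + l*(1 + l))*(-2) = -32 - 2*l*(1 + l))
316 - (g(15) - 1*(-250)) = 316 - ((-32 - 2*15 - 2*15²) - 1*(-250)) = 316 - ((-32 - 30 - 2*225) + 250) = 316 - ((-32 - 30 - 450) + 250) = 316 - (-512 + 250) = 316 - 1*(-262) = 316 + 262 = 578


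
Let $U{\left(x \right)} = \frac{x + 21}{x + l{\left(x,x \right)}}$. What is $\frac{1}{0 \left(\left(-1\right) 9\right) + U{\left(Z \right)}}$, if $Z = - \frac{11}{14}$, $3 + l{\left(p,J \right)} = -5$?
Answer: $- \frac{123}{283} \approx -0.43463$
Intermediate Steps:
$l{\left(p,J \right)} = -8$ ($l{\left(p,J \right)} = -3 - 5 = -8$)
$Z = - \frac{11}{14}$ ($Z = \left(-11\right) \frac{1}{14} = - \frac{11}{14} \approx -0.78571$)
$U{\left(x \right)} = \frac{21 + x}{-8 + x}$ ($U{\left(x \right)} = \frac{x + 21}{x - 8} = \frac{21 + x}{-8 + x}$)
$\frac{1}{0 \left(\left(-1\right) 9\right) + U{\left(Z \right)}} = \frac{1}{0 \left(\left(-1\right) 9\right) + \frac{21 - \frac{11}{14}}{-8 - \frac{11}{14}}} = \frac{1}{0 \left(-9\right) + \frac{1}{- \frac{123}{14}} \cdot \frac{283}{14}} = \frac{1}{0 - \frac{283}{123}} = \frac{1}{- \frac{283}{123}} = - \frac{123}{283}$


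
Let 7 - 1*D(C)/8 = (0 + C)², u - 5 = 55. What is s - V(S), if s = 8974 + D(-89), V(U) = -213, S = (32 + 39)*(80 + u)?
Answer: -54125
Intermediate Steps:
u = 60 (u = 5 + 55 = 60)
S = 9940 (S = (32 + 39)*(80 + 60) = 71*140 = 9940)
D(C) = 56 - 8*C² (D(C) = 56 - 8*(0 + C)² = 56 - 8*C²)
s = -54338 (s = 8974 + (56 - 8*(-89)²) = 8974 + (56 - 8*7921) = 8974 + (56 - 63368) = 8974 - 63312 = -54338)
s - V(S) = -54338 - 1*(-213) = -54338 + 213 = -54125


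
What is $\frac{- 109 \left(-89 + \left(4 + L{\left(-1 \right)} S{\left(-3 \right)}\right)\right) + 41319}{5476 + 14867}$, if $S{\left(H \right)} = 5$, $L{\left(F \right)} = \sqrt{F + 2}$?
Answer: $\frac{50039}{20343} \approx 2.4598$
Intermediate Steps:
$L{\left(F \right)} = \sqrt{2 + F}$
$\frac{- 109 \left(-89 + \left(4 + L{\left(-1 \right)} S{\left(-3 \right)}\right)\right) + 41319}{5476 + 14867} = \frac{- 109 \left(-89 + \left(4 + \sqrt{2 - 1} \cdot 5\right)\right) + 41319}{5476 + 14867} = \frac{- 109 \left(-89 + \left(4 + \sqrt{1} \cdot 5\right)\right) + 41319}{20343} = \left(- 109 \left(-89 + \left(4 + 1 \cdot 5\right)\right) + 41319\right) \frac{1}{20343} = \left(- 109 \left(-89 + \left(4 + 5\right)\right) + 41319\right) \frac{1}{20343} = \left(- 109 \left(-89 + 9\right) + 41319\right) \frac{1}{20343} = \left(\left(-109\right) \left(-80\right) + 41319\right) \frac{1}{20343} = \left(8720 + 41319\right) \frac{1}{20343} = 50039 \cdot \frac{1}{20343} = \frac{50039}{20343}$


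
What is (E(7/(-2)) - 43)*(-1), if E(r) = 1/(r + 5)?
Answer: 127/3 ≈ 42.333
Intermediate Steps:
E(r) = 1/(5 + r)
(E(7/(-2)) - 43)*(-1) = (1/(5 + 7/(-2)) - 43)*(-1) = (1/(5 + 7*(-1/2)) - 43)*(-1) = (1/(5 - 7/2) - 43)*(-1) = (1/(3/2) - 43)*(-1) = (2/3 - 43)*(-1) = -127/3*(-1) = 127/3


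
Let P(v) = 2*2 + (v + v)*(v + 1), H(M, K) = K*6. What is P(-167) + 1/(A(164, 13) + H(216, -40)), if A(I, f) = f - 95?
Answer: 17854255/322 ≈ 55448.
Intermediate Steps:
H(M, K) = 6*K
A(I, f) = -95 + f
P(v) = 4 + 2*v*(1 + v) (P(v) = 4 + (2*v)*(1 + v) = 4 + 2*v*(1 + v))
P(-167) + 1/(A(164, 13) + H(216, -40)) = (4 + 2*(-167) + 2*(-167)²) + 1/((-95 + 13) + 6*(-40)) = (4 - 334 + 2*27889) + 1/(-82 - 240) = (4 - 334 + 55778) + 1/(-322) = 55448 - 1/322 = 17854255/322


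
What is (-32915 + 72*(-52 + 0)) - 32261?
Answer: -68920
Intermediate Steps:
(-32915 + 72*(-52 + 0)) - 32261 = (-32915 + 72*(-52)) - 32261 = (-32915 - 3744) - 32261 = -36659 - 32261 = -68920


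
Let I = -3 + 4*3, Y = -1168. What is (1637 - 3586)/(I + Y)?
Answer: 1949/1159 ≈ 1.6816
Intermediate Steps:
I = 9 (I = -3 + 12 = 9)
(1637 - 3586)/(I + Y) = (1637 - 3586)/(9 - 1168) = -1949/(-1159) = -1949*(-1/1159) = 1949/1159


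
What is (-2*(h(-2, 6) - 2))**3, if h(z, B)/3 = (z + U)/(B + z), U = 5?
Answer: -1/8 ≈ -0.12500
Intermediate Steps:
h(z, B) = 3*(5 + z)/(B + z) (h(z, B) = 3*((z + 5)/(B + z)) = 3*((5 + z)/(B + z)) = 3*(5 + z)/(B + z))
(-2*(h(-2, 6) - 2))**3 = (-2*(3*(5 - 2)/(6 - 2) - 2))**3 = (-2*(3*3/4 - 2))**3 = (-2*(3*(1/4)*3 - 2))**3 = (-2*(9/4 - 2))**3 = (-2*1/4)**3 = (-1/2)**3 = -1/8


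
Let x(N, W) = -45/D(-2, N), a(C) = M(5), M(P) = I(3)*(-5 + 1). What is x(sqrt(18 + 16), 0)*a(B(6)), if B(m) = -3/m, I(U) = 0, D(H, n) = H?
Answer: 0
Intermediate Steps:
M(P) = 0 (M(P) = 0*(-5 + 1) = 0*(-4) = 0)
a(C) = 0
x(N, W) = 45/2 (x(N, W) = -45/(-2) = -45*(-1/2) = 45/2)
x(sqrt(18 + 16), 0)*a(B(6)) = (45/2)*0 = 0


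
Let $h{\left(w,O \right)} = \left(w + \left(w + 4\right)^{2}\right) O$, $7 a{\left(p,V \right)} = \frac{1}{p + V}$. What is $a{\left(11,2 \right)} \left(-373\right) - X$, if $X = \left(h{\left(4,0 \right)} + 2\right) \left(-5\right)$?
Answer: $\frac{537}{91} \approx 5.9011$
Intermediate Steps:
$a{\left(p,V \right)} = \frac{1}{7 \left(V + p\right)}$ ($a{\left(p,V \right)} = \frac{1}{7 \left(p + V\right)} = \frac{1}{7 \left(V + p\right)}$)
$h{\left(w,O \right)} = O \left(w + \left(4 + w\right)^{2}\right)$ ($h{\left(w,O \right)} = \left(w + \left(4 + w\right)^{2}\right) O = O \left(w + \left(4 + w\right)^{2}\right)$)
$X = -10$ ($X = \left(0 \left(4 + \left(4 + 4\right)^{2}\right) + 2\right) \left(-5\right) = \left(0 \left(4 + 8^{2}\right) + 2\right) \left(-5\right) = \left(0 \left(4 + 64\right) + 2\right) \left(-5\right) = \left(0 \cdot 68 + 2\right) \left(-5\right) = \left(0 + 2\right) \left(-5\right) = 2 \left(-5\right) = -10$)
$a{\left(11,2 \right)} \left(-373\right) - X = \frac{1}{7 \left(2 + 11\right)} \left(-373\right) - -10 = \frac{1}{7 \cdot 13} \left(-373\right) + 10 = \frac{1}{7} \cdot \frac{1}{13} \left(-373\right) + 10 = \frac{1}{91} \left(-373\right) + 10 = - \frac{373}{91} + 10 = \frac{537}{91}$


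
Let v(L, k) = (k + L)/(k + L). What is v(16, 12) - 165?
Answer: -164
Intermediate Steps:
v(L, k) = 1 (v(L, k) = (L + k)/(L + k) = 1)
v(16, 12) - 165 = 1 - 165 = -164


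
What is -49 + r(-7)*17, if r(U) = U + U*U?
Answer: 665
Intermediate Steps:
r(U) = U + U**2
-49 + r(-7)*17 = -49 - 7*(1 - 7)*17 = -49 - 7*(-6)*17 = -49 + 42*17 = -49 + 714 = 665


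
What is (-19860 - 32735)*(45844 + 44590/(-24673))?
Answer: -59488333275090/24673 ≈ -2.4111e+9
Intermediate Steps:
(-19860 - 32735)*(45844 + 44590/(-24673)) = -52595*(45844 + 44590*(-1/24673)) = -52595*(45844 - 44590/24673) = -52595*1131064422/24673 = -59488333275090/24673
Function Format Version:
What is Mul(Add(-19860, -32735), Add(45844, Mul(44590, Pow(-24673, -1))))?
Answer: Rational(-59488333275090, 24673) ≈ -2.4111e+9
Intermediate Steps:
Mul(Add(-19860, -32735), Add(45844, Mul(44590, Pow(-24673, -1)))) = Mul(-52595, Add(45844, Mul(44590, Rational(-1, 24673)))) = Mul(-52595, Add(45844, Rational(-44590, 24673))) = Mul(-52595, Rational(1131064422, 24673)) = Rational(-59488333275090, 24673)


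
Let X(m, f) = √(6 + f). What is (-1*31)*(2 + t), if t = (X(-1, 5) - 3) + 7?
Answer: -186 - 31*√11 ≈ -288.82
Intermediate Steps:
t = 4 + √11 (t = (√(6 + 5) - 3) + 7 = (√11 - 3) + 7 = (-3 + √11) + 7 = 4 + √11 ≈ 7.3166)
(-1*31)*(2 + t) = (-1*31)*(2 + (4 + √11)) = -31*(6 + √11) = -186 - 31*√11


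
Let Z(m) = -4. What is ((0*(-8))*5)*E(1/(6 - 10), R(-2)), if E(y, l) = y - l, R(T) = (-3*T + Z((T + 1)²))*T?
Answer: 0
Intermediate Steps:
R(T) = T*(-4 - 3*T) (R(T) = (-3*T - 4)*T = (-4 - 3*T)*T = T*(-4 - 3*T))
((0*(-8))*5)*E(1/(6 - 10), R(-2)) = ((0*(-8))*5)*(1/(6 - 10) - (-1)*(-2)*(4 + 3*(-2))) = (0*5)*(1/(-4) - (-1)*(-2)*(4 - 6)) = 0*(-¼ - (-1)*(-2)*(-2)) = 0*(-¼ - 1*(-4)) = 0*(-¼ + 4) = 0*(15/4) = 0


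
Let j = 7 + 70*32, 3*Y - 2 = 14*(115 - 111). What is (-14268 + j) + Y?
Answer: -36005/3 ≈ -12002.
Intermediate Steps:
Y = 58/3 (Y = 2/3 + (14*(115 - 111))/3 = 2/3 + (14*4)/3 = 2/3 + (1/3)*56 = 2/3 + 56/3 = 58/3 ≈ 19.333)
j = 2247 (j = 7 + 2240 = 2247)
(-14268 + j) + Y = (-14268 + 2247) + 58/3 = -12021 + 58/3 = -36005/3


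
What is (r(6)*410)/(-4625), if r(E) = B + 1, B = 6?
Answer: -574/925 ≈ -0.62054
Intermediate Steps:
r(E) = 7 (r(E) = 6 + 1 = 7)
(r(6)*410)/(-4625) = (7*410)/(-4625) = 2870*(-1/4625) = -574/925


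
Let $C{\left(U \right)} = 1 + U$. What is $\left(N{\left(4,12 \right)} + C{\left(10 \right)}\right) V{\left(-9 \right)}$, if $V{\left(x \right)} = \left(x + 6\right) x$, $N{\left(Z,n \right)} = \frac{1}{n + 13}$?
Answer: $\frac{7452}{25} \approx 298.08$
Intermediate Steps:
$N{\left(Z,n \right)} = \frac{1}{13 + n}$
$V{\left(x \right)} = x \left(6 + x\right)$ ($V{\left(x \right)} = \left(6 + x\right) x = x \left(6 + x\right)$)
$\left(N{\left(4,12 \right)} + C{\left(10 \right)}\right) V{\left(-9 \right)} = \left(\frac{1}{13 + 12} + \left(1 + 10\right)\right) \left(- 9 \left(6 - 9\right)\right) = \left(\frac{1}{25} + 11\right) \left(\left(-9\right) \left(-3\right)\right) = \left(\frac{1}{25} + 11\right) 27 = \frac{276}{25} \cdot 27 = \frac{7452}{25}$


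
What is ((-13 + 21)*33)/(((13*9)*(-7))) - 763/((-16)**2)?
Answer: -230827/69888 ≈ -3.3028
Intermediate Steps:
((-13 + 21)*33)/(((13*9)*(-7))) - 763/((-16)**2) = (8*33)/((117*(-7))) - 763/256 = 264/(-819) - 763*1/256 = 264*(-1/819) - 763/256 = -88/273 - 763/256 = -230827/69888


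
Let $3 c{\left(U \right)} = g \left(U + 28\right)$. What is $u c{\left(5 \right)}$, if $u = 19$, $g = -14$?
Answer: $-2926$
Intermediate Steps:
$c{\left(U \right)} = - \frac{392}{3} - \frac{14 U}{3}$ ($c{\left(U \right)} = \frac{\left(-14\right) \left(U + 28\right)}{3} = \frac{\left(-14\right) \left(28 + U\right)}{3} = \frac{-392 - 14 U}{3} = - \frac{392}{3} - \frac{14 U}{3}$)
$u c{\left(5 \right)} = 19 \left(- \frac{392}{3} - \frac{70}{3}\right) = 19 \left(-154\right) = -2926$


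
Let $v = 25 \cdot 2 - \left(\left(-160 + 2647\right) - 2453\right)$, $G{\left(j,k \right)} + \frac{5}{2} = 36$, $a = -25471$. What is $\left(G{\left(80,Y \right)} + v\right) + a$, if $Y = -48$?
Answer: $- \frac{50843}{2} \approx -25422.0$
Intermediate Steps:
$G{\left(j,k \right)} = \frac{67}{2}$ ($G{\left(j,k \right)} = - \frac{5}{2} + 36 = \frac{67}{2}$)
$v = 16$ ($v = 50 - \left(2487 - 2453\right) = 50 - 34 = 16$)
$\left(G{\left(80,Y \right)} + v\right) + a = \left(\frac{67}{2} + 16\right) - 25471 = \frac{99}{2} - 25471 = - \frac{50843}{2}$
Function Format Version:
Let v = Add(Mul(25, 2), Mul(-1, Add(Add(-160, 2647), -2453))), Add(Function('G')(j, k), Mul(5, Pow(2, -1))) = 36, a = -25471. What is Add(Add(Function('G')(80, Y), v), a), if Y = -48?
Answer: Rational(-50843, 2) ≈ -25422.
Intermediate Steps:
Function('G')(j, k) = Rational(67, 2) (Function('G')(j, k) = Add(Rational(-5, 2), 36) = Rational(67, 2))
v = 16 (v = Add(50, Mul(-1, Add(2487, -2453))) = Add(50, Mul(-1, 34)) = Add(50, -34) = 16)
Add(Add(Function('G')(80, Y), v), a) = Add(Add(Rational(67, 2), 16), -25471) = Add(Rational(99, 2), -25471) = Rational(-50843, 2)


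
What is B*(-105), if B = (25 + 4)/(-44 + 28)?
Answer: 3045/16 ≈ 190.31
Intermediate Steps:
B = -29/16 (B = 29/(-16) = 29*(-1/16) = -29/16 ≈ -1.8125)
B*(-105) = -29/16*(-105) = 3045/16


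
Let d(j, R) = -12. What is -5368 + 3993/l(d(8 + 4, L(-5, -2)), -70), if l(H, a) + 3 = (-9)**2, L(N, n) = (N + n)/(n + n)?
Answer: -138237/26 ≈ -5316.8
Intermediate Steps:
L(N, n) = (N + n)/(2*n) (L(N, n) = (N + n)/((2*n)) = (N + n)*(1/(2*n)) = (N + n)/(2*n))
l(H, a) = 78 (l(H, a) = -3 + (-9)**2 = -3 + 81 = 78)
-5368 + 3993/l(d(8 + 4, L(-5, -2)), -70) = -5368 + 3993/78 = -5368 + 3993*(1/78) = -5368 + 1331/26 = -138237/26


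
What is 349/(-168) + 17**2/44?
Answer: 8299/1848 ≈ 4.4908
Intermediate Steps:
349/(-168) + 17**2/44 = 349*(-1/168) + 289*(1/44) = -349/168 + 289/44 = 8299/1848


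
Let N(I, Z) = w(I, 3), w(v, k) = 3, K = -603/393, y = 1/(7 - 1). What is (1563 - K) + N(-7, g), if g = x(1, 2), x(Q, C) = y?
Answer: 205347/131 ≈ 1567.5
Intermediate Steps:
y = 1/6 ≈ 0.16667
K = -201/131 (K = -603*1/393 = -201/131 ≈ -1.5344)
x(Q, C) = 1/6
g = 1/6 ≈ 0.16667
N(I, Z) = 3
(1563 - K) + N(-7, g) = (1563 - 1*(-201/131)) + 3 = (1563 + 201/131) + 3 = 204954/131 + 3 = 205347/131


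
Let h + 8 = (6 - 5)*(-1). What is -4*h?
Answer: 36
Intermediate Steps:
h = -9 (h = -8 + (6 - 5)*(-1) = -8 + 1*(-1) = -8 - 1 = -9)
-4*h = -4*(-9) = 36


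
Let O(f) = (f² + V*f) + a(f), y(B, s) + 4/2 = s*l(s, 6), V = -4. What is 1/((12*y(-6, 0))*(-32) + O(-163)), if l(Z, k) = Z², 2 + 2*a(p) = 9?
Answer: 2/55985 ≈ 3.5724e-5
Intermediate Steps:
a(p) = 7/2 (a(p) = -1 + (½)*9 = -1 + 9/2 = 7/2)
y(B, s) = -2 + s³ (y(B, s) = -2 + s*s² = -2 + s³)
O(f) = 7/2 + f² - 4*f (O(f) = (f² - 4*f) + 7/2 = 7/2 + f² - 4*f)
1/((12*y(-6, 0))*(-32) + O(-163)) = 1/((12*(-2 + 0³))*(-32) + (7/2 + (-163)² - 4*(-163))) = 1/((12*(-2 + 0))*(-32) + (7/2 + 26569 + 652)) = 1/((12*(-2))*(-32) + 54449/2) = 1/(-24*(-32) + 54449/2) = 1/(768 + 54449/2) = 1/(55985/2) = 2/55985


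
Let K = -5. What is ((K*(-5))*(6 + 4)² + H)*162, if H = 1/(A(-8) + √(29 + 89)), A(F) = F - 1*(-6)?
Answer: 7695054/19 + 27*√118/19 ≈ 4.0502e+5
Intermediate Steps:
A(F) = 6 + F (A(F) = F + 6 = 6 + F)
H = 1/(-2 + √118) (H = 1/((6 - 8) + √(29 + 89)) = 1/(-2 + √118) ≈ 0.11283)
((K*(-5))*(6 + 4)² + H)*162 = ((-5*(-5))*(6 + 4)² + (1/57 + √118/114))*162 = (25*10² + (1/57 + √118/114))*162 = (25*100 + (1/57 + √118/114))*162 = (2500 + (1/57 + √118/114))*162 = (142501/57 + √118/114)*162 = 7695054/19 + 27*√118/19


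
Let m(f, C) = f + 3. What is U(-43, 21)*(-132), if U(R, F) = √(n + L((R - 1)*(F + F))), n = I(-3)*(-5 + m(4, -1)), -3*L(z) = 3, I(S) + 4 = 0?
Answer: -396*I ≈ -396.0*I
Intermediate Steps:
I(S) = -4 (I(S) = -4 + 0 = -4)
L(z) = -1 (L(z) = -⅓*3 = -1)
m(f, C) = 3 + f
n = -8 (n = -4*(-5 + (3 + 4)) = -4*(-5 + 7) = -4*2 = -8)
U(R, F) = 3*I (U(R, F) = √(-8 - 1) = √(-9) = 3*I)
U(-43, 21)*(-132) = (3*I)*(-132) = -396*I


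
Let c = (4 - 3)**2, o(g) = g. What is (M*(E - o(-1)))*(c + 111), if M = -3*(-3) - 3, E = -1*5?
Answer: -2688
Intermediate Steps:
E = -5
c = 1 (c = 1**2 = 1)
M = 6 (M = 9 - 3 = 6)
(M*(E - o(-1)))*(c + 111) = (6*(-5 - 1*(-1)))*(1 + 111) = (6*(-5 + 1))*112 = (6*(-4))*112 = -24*112 = -2688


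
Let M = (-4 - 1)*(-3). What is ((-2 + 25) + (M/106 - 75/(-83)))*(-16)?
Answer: -1692392/4399 ≈ -384.72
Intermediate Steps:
M = 15 (M = -5*(-3) = 15)
((-2 + 25) + (M/106 - 75/(-83)))*(-16) = ((-2 + 25) + (15/106 - 75/(-83)))*(-16) = (23 + (15*(1/106) - 75*(-1/83)))*(-16) = (23 + (15/106 + 75/83))*(-16) = (23 + 9195/8798)*(-16) = (211549/8798)*(-16) = -1692392/4399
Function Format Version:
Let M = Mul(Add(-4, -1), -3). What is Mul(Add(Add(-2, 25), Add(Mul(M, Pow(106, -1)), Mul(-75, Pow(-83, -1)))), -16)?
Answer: Rational(-1692392, 4399) ≈ -384.72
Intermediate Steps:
M = 15 (M = Mul(-5, -3) = 15)
Mul(Add(Add(-2, 25), Add(Mul(M, Pow(106, -1)), Mul(-75, Pow(-83, -1)))), -16) = Mul(Add(Add(-2, 25), Add(Mul(15, Pow(106, -1)), Mul(-75, Pow(-83, -1)))), -16) = Mul(Add(23, Add(Mul(15, Rational(1, 106)), Mul(-75, Rational(-1, 83)))), -16) = Mul(Add(23, Add(Rational(15, 106), Rational(75, 83))), -16) = Mul(Add(23, Rational(9195, 8798)), -16) = Mul(Rational(211549, 8798), -16) = Rational(-1692392, 4399)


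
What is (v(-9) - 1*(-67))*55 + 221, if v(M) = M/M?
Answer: 3961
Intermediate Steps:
v(M) = 1
(v(-9) - 1*(-67))*55 + 221 = (1 - 1*(-67))*55 + 221 = (1 + 67)*55 + 221 = 68*55 + 221 = 3740 + 221 = 3961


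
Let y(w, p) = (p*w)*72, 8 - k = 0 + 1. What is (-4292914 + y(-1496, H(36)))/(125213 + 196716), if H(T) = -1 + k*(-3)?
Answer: -1923250/321929 ≈ -5.9741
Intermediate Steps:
k = 7 (k = 8 - (0 + 1) = 8 - 1*1 = 8 - 1 = 7)
H(T) = -22 (H(T) = -1 + 7*(-3) = -1 - 21 = -22)
y(w, p) = 72*p*w
(-4292914 + y(-1496, H(36)))/(125213 + 196716) = (-4292914 + 72*(-22)*(-1496))/(125213 + 196716) = (-4292914 + 2369664)/321929 = -1923250*1/321929 = -1923250/321929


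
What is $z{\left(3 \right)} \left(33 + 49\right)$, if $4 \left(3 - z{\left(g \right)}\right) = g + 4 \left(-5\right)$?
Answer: $\frac{1189}{2} \approx 594.5$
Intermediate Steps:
$z{\left(g \right)} = 8 - \frac{g}{4}$ ($z{\left(g \right)} = 3 - \frac{g + 4 \left(-5\right)}{4} = 3 - \frac{g - 20}{4} = 3 - \frac{-20 + g}{4} = 3 - \left(-5 + \frac{g}{4}\right) = 8 - \frac{g}{4}$)
$z{\left(3 \right)} \left(33 + 49\right) = \left(8 - \frac{3}{4}\right) \left(33 + 49\right) = \left(8 - \frac{3}{4}\right) 82 = \frac{29}{4} \cdot 82 = \frac{1189}{2}$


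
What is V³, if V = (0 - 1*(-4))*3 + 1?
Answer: 2197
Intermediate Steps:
V = 13 (V = (0 + 4)*3 + 1 = 4*3 + 1 = 12 + 1 = 13)
V³ = 13³ = 2197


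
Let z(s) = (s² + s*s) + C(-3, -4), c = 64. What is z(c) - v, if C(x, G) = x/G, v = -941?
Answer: 36535/4 ≈ 9133.8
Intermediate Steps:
z(s) = ¾ + 2*s² (z(s) = (s² + s*s) - 3/(-4) = (s² + s²) - 3*(-¼) = 2*s² + ¾ = ¾ + 2*s²)
z(c) - v = (¾ + 2*64²) - 1*(-941) = (¾ + 2*4096) + 941 = (¾ + 8192) + 941 = 32771/4 + 941 = 36535/4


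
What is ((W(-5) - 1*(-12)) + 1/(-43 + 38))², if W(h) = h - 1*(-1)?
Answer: 1521/25 ≈ 60.840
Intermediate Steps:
W(h) = 1 + h (W(h) = h + 1 = 1 + h)
((W(-5) - 1*(-12)) + 1/(-43 + 38))² = (((1 - 5) - 1*(-12)) + 1/(-43 + 38))² = ((-4 + 12) + 1/(-5))² = (8 - ⅕)² = (39/5)² = 1521/25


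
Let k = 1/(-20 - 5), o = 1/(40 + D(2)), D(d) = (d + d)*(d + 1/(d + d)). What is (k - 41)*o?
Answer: -1026/1225 ≈ -0.83755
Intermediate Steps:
D(d) = 2*d*(d + 1/(2*d)) (D(d) = (2*d)*(d + 1/(2*d)) = 2*d*(d + 1/(2*d)))
o = 1/49 (o = 1/(40 + (1 + 2*2²)) = 1/(40 + (1 + 2*4)) = 1/(40 + (1 + 8)) = 1/(40 + 9) = 1/49 ≈ 0.020408)
k = -1/25 (k = 1/(-25) = -1/25 ≈ -0.040000)
(k - 41)*o = (-1/25 - 41)*(1/49) = -1026/25*1/49 = -1026/1225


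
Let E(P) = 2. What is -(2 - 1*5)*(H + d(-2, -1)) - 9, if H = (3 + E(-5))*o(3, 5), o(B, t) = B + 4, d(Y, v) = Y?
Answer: 90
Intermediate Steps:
o(B, t) = 4 + B
H = 35 (H = (3 + 2)*(4 + 3) = 5*7 = 35)
-(2 - 1*5)*(H + d(-2, -1)) - 9 = -(2 - 1*5)*(35 - 2) - 9 = -(2 - 5)*33 - 9 = -(-3)*33 - 9 = -1*(-99) - 9 = 99 - 9 = 90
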